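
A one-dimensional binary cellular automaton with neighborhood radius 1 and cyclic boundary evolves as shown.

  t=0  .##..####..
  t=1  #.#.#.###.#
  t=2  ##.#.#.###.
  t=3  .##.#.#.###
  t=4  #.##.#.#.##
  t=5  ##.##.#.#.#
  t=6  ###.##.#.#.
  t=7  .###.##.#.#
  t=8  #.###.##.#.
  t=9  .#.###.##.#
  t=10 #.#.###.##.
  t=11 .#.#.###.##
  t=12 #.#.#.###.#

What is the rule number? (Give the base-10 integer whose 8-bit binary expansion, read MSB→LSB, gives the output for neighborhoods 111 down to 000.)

  nb ###: next=#  (t=0,i=6, bit7=1)
  nb ##.: next=#  (t=0,i=2, bit6=1)
  nb #.#: next=#  (t=1,i=1, bit5=1)
  nb #..: next=.  (t=0,i=3, bit4=0)
  nb .##: next=.  (t=0,i=1, bit3=0)
  nb .#.: next=.  (t=1,i=2, bit2=0)
  nb ..#: next=#  (t=0,i=0, bit1=1)
  nb ...: next=#  (t=0,i=10, bit0=1)
  bits 11100011 = 227

227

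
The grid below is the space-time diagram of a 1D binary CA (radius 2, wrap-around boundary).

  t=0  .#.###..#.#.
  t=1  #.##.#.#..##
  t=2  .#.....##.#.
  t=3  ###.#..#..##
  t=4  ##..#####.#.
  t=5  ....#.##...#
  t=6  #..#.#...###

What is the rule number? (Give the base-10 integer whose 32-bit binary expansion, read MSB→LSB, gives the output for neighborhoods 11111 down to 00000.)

3633712085

  #####|#  b31=1 t=3,i=0
  ####.|#  b30=1 t=3,i=1
  ###.#|.  b29=0 t=1,i=0
  ###..|#  b28=1 t=0,i=5
  ##.##|#  b27=1 t=1,i=1
  ##.#.|.  b26=0 t=1,i=4
  ##..#|.  b25=0 t=0,i=6
  ##...|.  b24=0 t=5,i=8
  #.###|#  b23=1 t=0,i=3
  #.##.|.  b22=0 t=1,i=2
  #.#.#|.  b21=0 t=1,i=5
  #.#..|#  b20=1 t=0,i=10
  #..##|.  b19=0 t=1,i=9
  #..#.|#  b18=1 t=0,i=0
  #...#|#  b17=1 t=5,i=9
  #....|.  b16=0 t=2,i=3
  .####|.  b15=0 t=3,i=11
  .###.|.  b14=0 t=0,i=4
  .##.#|.  b13=0 t=1,i=3
  .##..|.  b12=0 t=4,i=1
  .#.##|#  b11=1 t=0,i=2
  .#.#.|.  b10=0 t=0,i=9
  .#..#|#  b9=1 t=0,i=11
  .#...|#  b8=1 t=2,i=2
  ..###|#  b7=1 t=1,i=10
  ..##.|#  b6=1 t=2,i=7
  ..#.#|.  b5=0 t=0,i=1
  ..#..|#  b4=1 t=2,i=1
  ...##|.  b3=0 t=2,i=6
  ...#.|#  b2=1 t=5,i=3
  ....#|.  b1=0 t=2,i=5
  .....|#  b0=1 t=2,i=4
  bits 11011000100101100000101111010101 = 3633712085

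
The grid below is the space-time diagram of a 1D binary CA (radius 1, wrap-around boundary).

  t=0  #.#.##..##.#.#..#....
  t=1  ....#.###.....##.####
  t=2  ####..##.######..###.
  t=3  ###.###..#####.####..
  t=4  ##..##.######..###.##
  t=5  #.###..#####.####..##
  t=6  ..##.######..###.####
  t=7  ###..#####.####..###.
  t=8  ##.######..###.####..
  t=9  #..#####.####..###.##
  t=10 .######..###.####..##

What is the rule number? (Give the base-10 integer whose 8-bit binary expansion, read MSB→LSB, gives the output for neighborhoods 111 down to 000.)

  ### -> #   bit 7 = 1  t=1,i=7
  ##. -> .   bit 6 = 0  t=0,i=5
  #.# -> .   bit 5 = 0  t=0,i=1
  #.. -> #   bit 4 = 1  t=0,i=6
  .## -> #   bit 3 = 1  t=0,i=4
  .#. -> .   bit 2 = 0  t=0,i=0
  ..# -> #   bit 1 = 1  t=0,i=7
  ... -> #   bit 0 = 1  t=0,i=18
  bits 10011011 = 155

155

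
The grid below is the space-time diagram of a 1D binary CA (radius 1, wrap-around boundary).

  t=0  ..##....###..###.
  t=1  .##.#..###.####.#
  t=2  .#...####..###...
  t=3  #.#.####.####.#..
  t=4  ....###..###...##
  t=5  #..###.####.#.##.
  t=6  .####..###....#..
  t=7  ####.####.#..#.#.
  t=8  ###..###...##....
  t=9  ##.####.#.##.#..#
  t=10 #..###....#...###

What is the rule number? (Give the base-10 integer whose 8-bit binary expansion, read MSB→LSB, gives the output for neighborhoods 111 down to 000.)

154

  nb ###: next=#  (t=0,i=9, bit7=1)
  nb ##.: next=.  (t=0,i=3, bit6=0)
  nb #.#: next=.  (t=1,i=0, bit5=0)
  nb #..: next=#  (t=0,i=4, bit4=1)
  nb .##: next=#  (t=0,i=2, bit3=1)
  nb .#.: next=.  (t=1,i=4, bit2=0)
  nb ..#: next=#  (t=0,i=1, bit1=1)
  nb ...: next=.  (t=0,i=0, bit0=0)
  bits 10011010 = 154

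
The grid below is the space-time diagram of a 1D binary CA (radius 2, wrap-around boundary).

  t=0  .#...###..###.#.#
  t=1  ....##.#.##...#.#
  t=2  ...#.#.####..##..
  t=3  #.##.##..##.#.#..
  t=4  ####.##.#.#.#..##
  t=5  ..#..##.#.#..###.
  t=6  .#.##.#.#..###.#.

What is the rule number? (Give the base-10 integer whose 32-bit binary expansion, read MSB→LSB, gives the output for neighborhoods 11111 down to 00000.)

  [31] ##### => .  t=4,i=0
  [30] ####. => #  t=2,i=9
  [29] ###.# => .  t=0,i=12
  [28] ###.. => #  t=0,i=7
  [27] ##.## => .  t=3,i=4
  [26] ##.#. => .  t=0,i=13
  [25] ##..# => .  t=0,i=8
  [24] ##... => .  t=1,i=11
  [23] #.### => .  t=2,i=7
  [22] #.##. => #  t=1,i=9
  [21] #.#.# => #  t=0,i=14
  [20] #.#.. => .  t=0,i=1
  [19] #..## => #  t=0,i=9
  [18] #..#. => #  t=3,i=16
  [17] #...# => .  t=0,i=3
  [16] #.... => .  t=1,i=1
  [15] .#### => .  t=2,i=8
  [14] .###. => .  t=0,i=6
  [13] .##.# => #  t=1,i=5
  [12] .##.. => #  t=1,i=10
  [11] .#.## => #  t=1,i=8
  [10] .#.#. => .  t=0,i=0
  [9] .#..# => #  t=3,i=15
  [8] .#... => .  t=0,i=2
  [7] ..### => #  t=0,i=5
  [6] ..##. => .  t=1,i=4
  [5] ..#.# => #  t=1,i=14
  [4] ..#.. => .  t=5,i=2
  [3] ...## => #  t=0,i=4
  [2] ...#. => #  t=1,i=13
  [1] ....# => .  t=1,i=2
  [0] ..... => #  t=2,i=0
  bits 01010000011011000011101010101101 = 1349270189

1349270189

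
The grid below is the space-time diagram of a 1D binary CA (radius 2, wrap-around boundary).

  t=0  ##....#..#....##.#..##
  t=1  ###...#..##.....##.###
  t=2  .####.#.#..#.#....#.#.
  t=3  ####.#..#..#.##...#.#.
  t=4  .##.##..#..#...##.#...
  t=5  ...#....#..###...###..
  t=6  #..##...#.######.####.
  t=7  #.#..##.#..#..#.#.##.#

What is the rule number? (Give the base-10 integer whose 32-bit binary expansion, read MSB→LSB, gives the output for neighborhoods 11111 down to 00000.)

1562034609

  nb #####: next=.  (t=1,i=0, bit31=0)
  nb ####.: next=#  (t=0,i=0, bit30=1)
  nb ###.#: next=.  (t=2,i=4, bit29=0)
  nb ###..: next=#  (t=0,i=1, bit28=1)
  nb ##.##: next=#  (t=1,i=18, bit27=1)
  nb ##.#.: next=#  (t=0,i=16, bit26=1)
  nb ##..#: next=.  (t=4,i=6, bit25=0)
  nb ##...: next=#  (t=0,i=2, bit24=1)
  nb #.###: next=.  (t=1,i=19, bit23=0)
  nb #.##.: next=.  (t=3,i=13, bit22=0)
  nb #.#.#: next=.  (t=2,i=6, bit21=0)
  nb #.#..: next=#  (t=0,i=17, bit20=1)
  nb #..##: next=#  (t=0,i=19, bit19=1)
  nb #..#.: next=.  (t=0,i=8, bit18=0)
  nb #...#: next=#  (t=1,i=4, bit17=1)
  nb #....: next=.  (t=0,i=3, bit16=0)
  nb .####: next=#  (t=0,i=21, bit15=1)
  nb .###.: next=#  (t=5,i=12, bit14=1)
  nb .##.#: next=.  (t=0,i=15, bit13=0)
  nb .##..: next=.  (t=1,i=10, bit12=0)
  nb .#.##: next=.  (t=3,i=12, bit11=0)
  nb .#.#.: next=.  (t=2,i=7, bit10=0)
  nb .#..#: next=.  (t=0,i=7, bit9=0)
  nb .#...: next=#  (t=0,i=10, bit8=1)
  nb ..###: next=#  (t=0,i=20, bit7=1)
  nb ..##.: next=.  (t=0,i=14, bit6=0)
  nb ..#.#: next=#  (t=2,i=11, bit5=1)
  nb ..#..: next=#  (t=0,i=6, bit4=1)
  nb ...##: next=.  (t=0,i=13, bit3=0)
  nb ...#.: next=.  (t=0,i=5, bit2=0)
  nb ....#: next=.  (t=0,i=4, bit1=0)
  nb .....: next=#  (t=1,i=13, bit0=1)
  bits 01011101000110101100000110110001 = 1562034609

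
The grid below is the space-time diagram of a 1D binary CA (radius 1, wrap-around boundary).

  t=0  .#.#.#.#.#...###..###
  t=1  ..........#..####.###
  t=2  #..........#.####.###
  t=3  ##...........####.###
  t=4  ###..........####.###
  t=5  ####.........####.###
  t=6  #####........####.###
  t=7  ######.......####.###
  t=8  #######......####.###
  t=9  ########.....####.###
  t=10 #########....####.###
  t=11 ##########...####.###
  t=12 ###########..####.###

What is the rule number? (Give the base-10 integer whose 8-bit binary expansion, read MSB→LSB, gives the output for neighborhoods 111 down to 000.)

216

  nb ###: next=#  (t=0,i=14, bit7=1)
  nb ##.: next=#  (t=0,i=15, bit6=1)
  nb #.#: next=.  (t=0,i=0, bit5=0)
  nb #..: next=#  (t=0,i=10, bit4=1)
  nb .##: next=#  (t=0,i=13, bit3=1)
  nb .#.: next=.  (t=0,i=1, bit2=0)
  nb ..#: next=.  (t=0,i=12, bit1=0)
  nb ...: next=.  (t=0,i=11, bit0=0)
  bits 11011000 = 216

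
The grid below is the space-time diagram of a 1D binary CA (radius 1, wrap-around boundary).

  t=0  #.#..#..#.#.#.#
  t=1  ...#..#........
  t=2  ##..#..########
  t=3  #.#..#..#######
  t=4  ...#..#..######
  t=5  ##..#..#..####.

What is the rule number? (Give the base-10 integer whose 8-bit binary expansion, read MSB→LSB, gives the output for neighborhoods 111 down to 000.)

  [7] ### => #  t=2,i=0
  [6] ##. => .  t=0,i=0
  [5] #.# => .  t=0,i=1
  [4] #.. => #  t=0,i=3
  [3] .## => .  t=0,i=14
  [2] .#. => .  t=0,i=2
  [1] ..# => .  t=0,i=4
  [0] ... => #  t=1,i=0
  bits 10010001 = 145

145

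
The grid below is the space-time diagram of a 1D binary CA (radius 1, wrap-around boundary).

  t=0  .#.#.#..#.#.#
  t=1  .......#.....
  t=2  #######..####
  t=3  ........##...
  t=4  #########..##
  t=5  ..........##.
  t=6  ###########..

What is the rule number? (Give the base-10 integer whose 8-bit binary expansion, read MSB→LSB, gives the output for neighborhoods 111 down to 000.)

11

  [7] ### => .  t=2,i=0
  [6] ##. => .  t=2,i=6
  [5] #.# => .  t=0,i=0
  [4] #.. => .  t=0,i=6
  [3] .## => #  t=2,i=9
  [2] .#. => .  t=0,i=1
  [1] ..# => #  t=0,i=7
  [0] ... => #  t=1,i=0
  bits 00001011 = 11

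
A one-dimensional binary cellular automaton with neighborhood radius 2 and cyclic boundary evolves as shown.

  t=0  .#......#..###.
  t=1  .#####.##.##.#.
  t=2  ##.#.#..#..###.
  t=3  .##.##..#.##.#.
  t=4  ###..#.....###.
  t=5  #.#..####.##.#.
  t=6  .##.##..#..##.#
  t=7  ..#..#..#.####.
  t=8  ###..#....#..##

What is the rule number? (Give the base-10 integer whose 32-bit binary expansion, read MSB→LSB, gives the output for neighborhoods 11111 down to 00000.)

3046847965

  ##### -> #   bit 31 = 1  t=1,i=3
  ####. -> .   bit 30 = 0  t=1,i=4
  ###.# -> #   bit 29 = 1  t=1,i=5
  ###.. -> #   bit 28 = 1  t=0,i=13
  ##.## -> .   bit 27 = 0  t=1,i=6
  ##.#. -> #   bit 26 = 1  t=1,i=12
  ##..# -> .   bit 25 = 0  t=0,i=14
  ##... -> #   bit 24 = 1  t=7,i=14
  #.### -> #   bit 23 = 1  t=4,i=0
  #.##. -> .   bit 22 = 0  t=1,i=7
  #.#.# -> .   bit 21 = 0  t=2,i=3
  #.#.. -> #   bit 20 = 1  t=1,i=13
  #..## -> #   bit 19 = 1  t=0,i=10
  #..#. -> .   bit 18 = 0  t=0,i=0
  #...# -> #   bit 17 = 1  t=7,i=0
  #.... -> #   bit 16 = 1  t=0,i=3
  .#### -> .   bit 15 = 0  t=1,i=2
  .###. -> .   bit 14 = 0  t=0,i=12
  .##.# -> #   bit 13 = 1  t=1,i=8
  .##.. -> #   bit 12 = 1  t=3,i=5
  .#.## -> .   bit 11 = 0  t=3,i=9
  .#.#. -> #   bit 10 = 1  t=2,i=4
  .#..# -> .   bit 9 = 0  t=0,i=9
  .#... -> #   bit 8 = 1  t=0,i=2
  ..### -> #   bit 7 = 1  t=0,i=11
  ..##. -> #   bit 6 = 1  t=3,i=1
  ..#.# -> .   bit 5 = 0  t=3,i=8
  ..#.. -> #   bit 4 = 1  t=0,i=1
  ...## -> #   bit 3 = 1  t=4,i=10
  ...#. -> #   bit 2 = 1  t=0,i=7
  ....# -> .   bit 1 = 0  t=0,i=6
  ..... -> #   bit 0 = 1  t=0,i=4
  bits 10110101100110110011010111011101 = 3046847965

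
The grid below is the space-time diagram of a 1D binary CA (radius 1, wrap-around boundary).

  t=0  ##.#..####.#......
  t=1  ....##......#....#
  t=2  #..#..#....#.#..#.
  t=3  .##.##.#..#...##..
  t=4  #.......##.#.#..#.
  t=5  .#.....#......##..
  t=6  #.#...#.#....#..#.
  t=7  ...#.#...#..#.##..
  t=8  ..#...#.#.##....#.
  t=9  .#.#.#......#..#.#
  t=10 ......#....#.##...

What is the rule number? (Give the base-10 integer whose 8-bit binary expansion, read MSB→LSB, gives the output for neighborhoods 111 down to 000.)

18

  nb ###: next=.  (t=0,i=7, bit7=0)
  nb ##.: next=.  (t=0,i=1, bit6=0)
  nb #.#: next=.  (t=0,i=2, bit5=0)
  nb #..: next=#  (t=0,i=4, bit4=1)
  nb .##: next=.  (t=0,i=0, bit3=0)
  nb .#.: next=.  (t=0,i=3, bit2=0)
  nb ..#: next=#  (t=0,i=5, bit1=1)
  nb ...: next=.  (t=0,i=13, bit0=0)
  bits 00010010 = 18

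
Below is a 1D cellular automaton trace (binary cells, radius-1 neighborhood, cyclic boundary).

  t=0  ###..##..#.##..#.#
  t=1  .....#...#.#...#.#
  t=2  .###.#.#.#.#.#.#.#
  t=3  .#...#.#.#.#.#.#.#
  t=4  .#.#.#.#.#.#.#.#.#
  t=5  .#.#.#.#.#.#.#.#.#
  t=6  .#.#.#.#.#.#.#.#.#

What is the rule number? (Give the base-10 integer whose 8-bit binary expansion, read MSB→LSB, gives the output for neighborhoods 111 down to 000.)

  ###|.  b7=0 t=0,i=0
  ##.|.  b6=0 t=0,i=2
  #.#|.  b5=0 t=0,i=10
  #..|.  b4=0 t=0,i=3
  .##|#  b3=1 t=0,i=5
  .#.|#  b2=1 t=0,i=9
  ..#|.  b1=0 t=0,i=4
  ...|#  b0=1 t=1,i=1
  bits 00001101 = 13

13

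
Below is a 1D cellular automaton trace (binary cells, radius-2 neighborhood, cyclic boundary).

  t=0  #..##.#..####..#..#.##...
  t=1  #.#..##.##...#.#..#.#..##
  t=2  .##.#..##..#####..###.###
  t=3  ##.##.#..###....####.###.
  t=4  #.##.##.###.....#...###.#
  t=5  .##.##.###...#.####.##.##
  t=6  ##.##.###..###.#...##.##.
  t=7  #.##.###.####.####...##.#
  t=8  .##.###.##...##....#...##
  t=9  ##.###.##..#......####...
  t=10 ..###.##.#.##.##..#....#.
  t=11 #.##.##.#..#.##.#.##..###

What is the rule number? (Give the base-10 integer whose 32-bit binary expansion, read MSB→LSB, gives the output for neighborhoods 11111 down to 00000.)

249185717

  nb #####: next=.  (t=2,i=13, bit31=0)
  nb ####.: next=.  (t=0,i=11, bit30=0)
  nb ###.#: next=.  (t=1,i=0, bit29=0)
  nb ###..: next=.  (t=0,i=12, bit28=0)
  nb ##.##: next=#  (t=1,i=7, bit27=1)
  nb ##.#.: next=#  (t=0,i=5, bit26=1)
  nb ##..#: next=#  (t=0,i=13, bit25=1)
  nb ##...: next=.  (t=0,i=22, bit24=0)
  nb #.###: next=#  (t=2,i=22, bit23=1)
  nb #.##.: next=#  (t=0,i=20, bit22=1)
  nb #.#.#: next=.  (t=10,i=9, bit21=0)
  nb #.#..: next=#  (t=0,i=6, bit20=1)
  nb #..##: next=#  (t=0,i=2, bit19=1)
  nb #..#.: next=.  (t=0,i=14, bit18=0)
  nb #...#: next=#  (t=0,i=23, bit17=1)
  nb #....: next=.  (t=3,i=13, bit16=0)
  nb .####: next=.  (t=0,i=10, bit15=0)
  nb .###.: next=#  (t=1,i=24, bit14=1)
  nb .##.#: next=.  (t=0,i=4, bit13=0)
  nb .##..: next=.  (t=0,i=21, bit12=0)
  nb .#.##: next=.  (t=0,i=19, bit11=0)
  nb .#.#.: next=#  (t=1,i=14, bit10=1)
  nb .#..#: next=.  (t=0,i=1, bit9=0)
  nb .#...: next=#  (t=4,i=17, bit8=1)
  nb ..###: next=#  (t=0,i=9, bit7=1)
  nb ..##.: next=.  (t=0,i=3, bit6=0)
  nb ..#.#: next=#  (t=0,i=18, bit5=1)
  nb ..#..: next=#  (t=0,i=0, bit4=1)
  nb ...##: next=.  (t=3,i=15, bit3=0)
  nb ...#.: next=#  (t=0,i=24, bit2=1)
  nb ....#: next=.  (t=3,i=14, bit1=0)
  nb .....: next=#  (t=4,i=13, bit0=1)
  bits 00001110110110100100010110110101 = 249185717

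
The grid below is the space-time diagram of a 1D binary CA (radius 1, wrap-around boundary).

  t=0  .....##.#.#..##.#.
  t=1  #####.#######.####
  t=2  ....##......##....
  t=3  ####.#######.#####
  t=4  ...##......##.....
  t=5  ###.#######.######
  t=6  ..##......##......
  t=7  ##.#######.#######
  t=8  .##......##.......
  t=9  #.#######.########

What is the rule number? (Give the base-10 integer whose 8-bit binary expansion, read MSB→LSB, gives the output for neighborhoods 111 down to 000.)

119

  [7] ### => .  t=1,i=0
  [6] ##. => #  t=0,i=6
  [5] #.# => #  t=0,i=7
  [4] #.. => #  t=0,i=11
  [3] .## => .  t=0,i=5
  [2] .#. => #  t=0,i=8
  [1] ..# => #  t=0,i=4
  [0] ... => #  t=0,i=0
  bits 01110111 = 119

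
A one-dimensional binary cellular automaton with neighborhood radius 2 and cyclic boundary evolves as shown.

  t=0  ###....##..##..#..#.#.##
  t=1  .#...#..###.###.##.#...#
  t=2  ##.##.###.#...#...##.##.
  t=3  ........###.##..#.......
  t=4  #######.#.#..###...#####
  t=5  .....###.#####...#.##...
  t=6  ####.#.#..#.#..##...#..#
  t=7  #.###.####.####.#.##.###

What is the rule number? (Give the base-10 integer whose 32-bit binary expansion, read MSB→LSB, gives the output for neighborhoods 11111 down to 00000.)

1713280647

  ##### -> .   bit 31 = 0  t=0,i=0
  ####. -> #   bit 30 = 1  t=0,i=1
  ###.# -> #   bit 29 = 1  t=1,i=10
  ###.. -> .   bit 28 = 0  t=0,i=2
  ##.## -> .   bit 27 = 0  t=1,i=11
  ##.#. -> #   bit 26 = 1  t=1,i=18
  ##..# -> #   bit 25 = 1  t=0,i=9
  ##... -> .   bit 24 = 0  t=0,i=3
  #.### -> .   bit 23 = 0  t=0,i=22
  #.##. -> .   bit 22 = 0  t=1,i=16
  #.#.# -> .   bit 21 = 0  t=0,i=20
  #.#.. -> #   bit 20 = 1  t=1,i=1
  #..## -> #   bit 19 = 1  t=0,i=10
  #..#. -> #   bit 18 = 1  t=0,i=14
  #...# -> #   bit 17 = 1  t=1,i=3
  #.... -> .   bit 16 = 0  t=0,i=4
  .#### -> #   bit 15 = 1  t=0,i=23
  .###. -> .   bit 14 = 0  t=1,i=9
  .##.# -> .   bit 13 = 0  t=1,i=17
  .##.. -> #   bit 12 = 1  t=0,i=8
  .#.## -> .   bit 11 = 0  t=0,i=21
  .#.#. -> #   bit 10 = 1  t=0,i=19
  .#..# -> #   bit 9 = 1  t=0,i=16
  .#... -> .   bit 8 = 0  t=1,i=2
  ..### -> #   bit 7 = 1  t=1,i=8
  ..##. -> .   bit 6 = 0  t=0,i=7
  ..#.# -> .   bit 5 = 0  t=0,i=18
  ..#.. -> .   bit 4 = 0  t=0,i=15
  ...## -> .   bit 3 = 0  t=0,i=6
  ...#. -> #   bit 2 = 1  t=1,i=4
  ....# -> #   bit 1 = 1  t=0,i=5
  ..... -> #   bit 0 = 1  t=3,i=0
  bits 01100110000111101001011010000111 = 1713280647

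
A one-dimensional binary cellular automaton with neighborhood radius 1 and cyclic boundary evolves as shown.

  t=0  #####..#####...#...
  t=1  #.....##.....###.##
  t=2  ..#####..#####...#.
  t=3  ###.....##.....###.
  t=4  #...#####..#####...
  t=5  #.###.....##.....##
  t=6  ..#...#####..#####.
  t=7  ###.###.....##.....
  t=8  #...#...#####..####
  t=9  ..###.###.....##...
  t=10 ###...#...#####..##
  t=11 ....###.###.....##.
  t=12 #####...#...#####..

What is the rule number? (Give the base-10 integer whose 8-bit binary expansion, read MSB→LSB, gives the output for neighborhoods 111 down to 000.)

15

  [7] ### => .  t=0,i=1
  [6] ##. => .  t=0,i=4
  [5] #.# => .  t=1,i=16
  [4] #.. => .  t=0,i=5
  [3] .## => #  t=0,i=0
  [2] .#. => #  t=0,i=15
  [1] ..# => #  t=0,i=6
  [0] ... => #  t=0,i=13
  bits 00001111 = 15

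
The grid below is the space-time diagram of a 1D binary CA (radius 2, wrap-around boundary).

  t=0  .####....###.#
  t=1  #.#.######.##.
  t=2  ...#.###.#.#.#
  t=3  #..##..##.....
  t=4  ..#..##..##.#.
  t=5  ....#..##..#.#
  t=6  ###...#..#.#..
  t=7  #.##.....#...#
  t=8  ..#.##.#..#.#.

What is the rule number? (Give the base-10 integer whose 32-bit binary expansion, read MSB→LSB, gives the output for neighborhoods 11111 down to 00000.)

  nb #####: next=#  (t=1,i=6, bit31=1)
  nb ####.: next=.  (t=0,i=3, bit30=0)
  nb ###.#: next=#  (t=0,i=11, bit29=1)
  nb ###..: next=#  (t=0,i=4, bit28=1)
  nb ##.##: next=.  (t=1,i=10, bit27=0)
  nb ##.#.: next=#  (t=0,i=12, bit26=1)
  nb ##..#: next=#  (t=3,i=5, bit25=1)
  nb ##...: next=#  (t=0,i=5, bit24=1)
  nb #.###: next=.  (t=0,i=1, bit23=0)
  nb #.##.: next=#  (t=1,i=11, bit22=1)
  nb #.#.#: next=.  (t=0,i=13, bit21=0)
  nb #.#..: next=.  (t=2,i=13, bit20=0)
  nb #..##: next=#  (t=3,i=2, bit19=1)
  nb #..#.: next=.  (t=5,i=10, bit18=0)
  nb #...#: next=.  (t=2,i=1, bit17=0)
  nb #....: next=#  (t=0,i=6, bit16=1)
  nb .####: next=#  (t=0,i=2, bit15=1)
  nb .###.: next=.  (t=0,i=10, bit14=0)
  nb .##.#: next=.  (t=1,i=12, bit13=0)
  nb .##..: next=.  (t=3,i=4, bit12=0)
  nb .#.##: next=#  (t=0,i=0, bit11=1)
  nb .#.#.: next=.  (t=1,i=1, bit10=0)
  nb .#..#: next=.  (t=3,i=1, bit9=0)
  nb .#...: next=#  (t=2,i=0, bit8=1)
  nb ..###: next=#  (t=0,i=9, bit7=1)
  nb ..##.: next=.  (t=3,i=3, bit6=0)
  nb ..#.#: next=#  (t=2,i=3, bit5=1)
  nb ..#..: next=.  (t=3,i=0, bit4=0)
  nb ...##: next=#  (t=0,i=8, bit3=1)
  nb ...#.: next=.  (t=2,i=2, bit2=0)
  nb ....#: next=#  (t=0,i=7, bit1=1)
  nb .....: next=.  (t=3,i=11, bit0=0)
  bits 10110111010010011000100110101010 = 3075049898

3075049898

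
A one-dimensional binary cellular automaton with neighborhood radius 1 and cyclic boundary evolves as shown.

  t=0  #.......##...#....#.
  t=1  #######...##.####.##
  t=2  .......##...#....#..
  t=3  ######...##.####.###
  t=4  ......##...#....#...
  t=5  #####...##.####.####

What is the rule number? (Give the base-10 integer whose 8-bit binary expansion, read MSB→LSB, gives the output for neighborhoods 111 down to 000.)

  nb ###: next=.  (t=1,i=0, bit7=0)
  nb ##.: next=.  (t=0,i=9, bit6=0)
  nb #.#: next=#  (t=0,i=19, bit5=1)
  nb #..: next=#  (t=0,i=1, bit4=1)
  nb .##: next=.  (t=0,i=8, bit3=0)
  nb .#.: next=#  (t=0,i=0, bit2=1)
  nb ..#: next=.  (t=0,i=7, bit1=0)
  nb ...: next=#  (t=0,i=2, bit0=1)
  bits 00110101 = 53

53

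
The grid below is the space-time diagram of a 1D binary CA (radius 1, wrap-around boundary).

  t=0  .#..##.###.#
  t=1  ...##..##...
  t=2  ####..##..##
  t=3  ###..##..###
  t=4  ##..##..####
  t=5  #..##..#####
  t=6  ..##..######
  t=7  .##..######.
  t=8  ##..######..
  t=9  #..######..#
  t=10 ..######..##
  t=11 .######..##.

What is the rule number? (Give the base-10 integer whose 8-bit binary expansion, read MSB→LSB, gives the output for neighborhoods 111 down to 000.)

  nb ###: next=#  (t=0,i=8, bit7=1)
  nb ##.: next=.  (t=0,i=5, bit6=0)
  nb #.#: next=.  (t=0,i=0, bit5=0)
  nb #..: next=.  (t=0,i=2, bit4=0)
  nb .##: next=#  (t=0,i=4, bit3=1)
  nb .#.: next=.  (t=0,i=1, bit2=0)
  nb ..#: next=#  (t=0,i=3, bit1=1)
  nb ...: next=#  (t=1,i=0, bit0=1)
  bits 10001011 = 139

139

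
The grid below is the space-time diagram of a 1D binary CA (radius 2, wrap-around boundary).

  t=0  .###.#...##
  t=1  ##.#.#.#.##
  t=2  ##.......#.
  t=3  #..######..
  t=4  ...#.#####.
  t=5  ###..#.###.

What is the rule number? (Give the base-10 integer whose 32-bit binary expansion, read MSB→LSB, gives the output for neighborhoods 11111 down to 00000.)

4208140487

  nb #####: next=#  (t=3,i=5, bit31=1)
  nb ####.: next=#  (t=1,i=0, bit30=1)
  nb ###.#: next=#  (t=0,i=3, bit29=1)
  nb ###..: next=#  (t=3,i=8, bit28=1)
  nb ##.##: next=#  (t=0,i=0, bit27=1)
  nb ##.#.: next=.  (t=0,i=4, bit26=0)
  nb ##..#: next=#  (t=3,i=9, bit25=1)
  nb ##...: next=.  (t=2,i=2, bit24=0)
  nb #.###: next=#  (t=0,i=1, bit23=1)
  nb #.##.: next=#  (t=2,i=0, bit22=1)
  nb #.#.#: next=.  (t=1,i=3, bit21=0)
  nb #.#..: next=#  (t=0,i=5, bit20=1)
  nb #..##: next=.  (t=3,i=2, bit19=0)
  nb #..#.: next=.  (t=3,i=10, bit18=0)
  nb #...#: next=#  (t=0,i=7, bit17=1)
  nb #....: next=#  (t=2,i=3, bit16=1)
  nb .####: next=.  (t=1,i=10, bit15=0)
  nb .###.: next=.  (t=0,i=2, bit14=0)
  nb .##.#: next=#  (t=0,i=10, bit13=1)
  nb .##..: next=.  (t=2,i=1, bit12=0)
  nb .#.##: next=.  (t=1,i=8, bit11=0)
  nb .#.#.: next=.  (t=1,i=4, bit10=0)
  nb .#..#: next=.  (t=3,i=1, bit9=0)
  nb .#...: next=.  (t=0,i=6, bit8=0)
  nb ..###: next=#  (t=3,i=3, bit7=1)
  nb ..##.: next=#  (t=0,i=9, bit6=1)
  nb ..#.#: next=.  (t=2,i=9, bit5=0)
  nb ..#..: next=.  (t=3,i=0, bit4=0)
  nb ...##: next=.  (t=0,i=8, bit3=0)
  nb ...#.: next=#  (t=2,i=8, bit2=1)
  nb ....#: next=#  (t=2,i=7, bit1=1)
  nb .....: next=#  (t=2,i=4, bit0=1)
  bits 11111010110100110010000011000111 = 4208140487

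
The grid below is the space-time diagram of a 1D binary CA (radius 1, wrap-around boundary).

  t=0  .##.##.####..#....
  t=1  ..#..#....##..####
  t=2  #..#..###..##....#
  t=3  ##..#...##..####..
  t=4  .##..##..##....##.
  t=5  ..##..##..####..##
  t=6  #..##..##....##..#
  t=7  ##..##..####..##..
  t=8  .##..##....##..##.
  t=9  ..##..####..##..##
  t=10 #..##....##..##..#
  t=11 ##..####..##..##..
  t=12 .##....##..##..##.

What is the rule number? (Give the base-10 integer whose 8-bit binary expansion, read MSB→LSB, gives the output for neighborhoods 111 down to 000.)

  ### -> .   bit 7 = 0  t=0,i=8
  ##. -> #   bit 6 = 1  t=0,i=2
  #.# -> .   bit 5 = 0  t=0,i=3
  #.. -> #   bit 4 = 1  t=0,i=11
  .## -> .   bit 3 = 0  t=0,i=1
  .#. -> .   bit 2 = 0  t=0,i=13
  ..# -> .   bit 1 = 0  t=0,i=0
  ... -> #   bit 0 = 1  t=0,i=15
  bits 01010001 = 81

81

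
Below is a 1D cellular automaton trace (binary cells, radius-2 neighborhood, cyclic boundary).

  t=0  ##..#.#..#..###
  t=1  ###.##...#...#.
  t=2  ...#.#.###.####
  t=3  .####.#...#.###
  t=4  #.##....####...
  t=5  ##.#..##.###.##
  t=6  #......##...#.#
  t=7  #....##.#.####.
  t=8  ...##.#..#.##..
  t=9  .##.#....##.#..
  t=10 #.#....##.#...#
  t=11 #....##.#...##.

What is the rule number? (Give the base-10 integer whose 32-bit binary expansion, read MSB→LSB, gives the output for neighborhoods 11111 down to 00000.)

  #####|.  b31=0 t=0,i=14
  ####.|#  b30=1 t=0,i=0
  ###.#|.  b29=0 t=1,i=2
  ###..|#  b28=1 t=0,i=1
  ##.##|#  b27=1 t=1,i=3
  ##.#.|.  b26=0 t=3,i=5
  ##..#|#  b25=1 t=0,i=2
  ##...|.  b24=0 t=1,i=6
  #.###|.  b23=0 t=1,i=0
  #.##.|.  b22=0 t=1,i=4
  #.#.#|.  b21=0 t=2,i=5
  #.#..|.  b20=0 t=0,i=6
  #..##|.  b19=0 t=0,i=11
  #..#.|.  b18=0 t=0,i=3
  #...#|#  b17=1 t=1,i=7
  #....|.  b16=0 t=4,i=5
  .####|#  b15=1 t=0,i=13
  .###.|.  b14=0 t=1,i=1
  .##.#|#  b13=1 t=5,i=7
  .##..|#  b12=1 t=1,i=5
  .#.##|#  b11=1 t=1,i=14
  .#.#.|#  b10=1 t=0,i=5
  .#..#|.  b9=0 t=0,i=7
  .#...|.  b8=0 t=1,i=10
  ..###|.  b7=0 t=0,i=12
  ..##.|.  b6=0 t=5,i=6
  ..#.#|#  b5=1 t=0,i=4
  ..#..|#  b4=1 t=0,i=9
  ...##|#  b3=1 t=4,i=7
  ...#.|#  b2=1 t=1,i=8
  ....#|#  b1=1 t=4,i=6
  .....|.  b0=0 t=6,i=3
  bits 01011010000000101011110000111110 = 1510128702

1510128702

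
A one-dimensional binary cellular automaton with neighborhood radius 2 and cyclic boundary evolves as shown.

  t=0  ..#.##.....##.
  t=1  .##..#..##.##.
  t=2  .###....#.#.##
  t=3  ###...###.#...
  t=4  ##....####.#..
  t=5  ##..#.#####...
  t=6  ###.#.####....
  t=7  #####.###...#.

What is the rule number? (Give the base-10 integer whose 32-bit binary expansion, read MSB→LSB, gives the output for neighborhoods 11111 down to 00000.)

  [31] ##### => #  t=5,i=8
  [30] ####. => #  t=4,i=8
  [29] ###.# => #  t=3,i=8
  [28] ###.. => .  t=2,i=3
  [27] ##.## => #  t=1,i=10
  [26] ##.#. => #  t=3,i=9
  [25] ##..# => #  t=1,i=3
  [24] ##... => .  t=0,i=6
  [23] #.### => #  t=2,i=1
  [22] #.##. => .  t=0,i=4
  [21] #.#.# => #  t=2,i=10
  [20] #.#.. => .  t=3,i=10
  [19] #..## => .  t=1,i=0
  [18] #..#. => .  t=1,i=4
  [17] #...# => .  t=0,i=0
  [16] #.... => .  t=0,i=7
  [15] .#### => #  t=4,i=7
  [14] .###. => #  t=2,i=2
  [13] .##.# => .  t=1,i=9
  [12] .##.. => #  t=0,i=5
  [11] .#.## => .  t=0,i=3
  [10] .#.#. => .  t=2,i=9
  [9] .#..# => .  t=1,i=6
  [8] .#... => #  t=3,i=11
  [7] ..### => #  t=3,i=0
  [6] ..##. => #  t=0,i=11
  [5] ..#.# => #  t=0,i=2
  [4] ..#.. => .  t=1,i=5
  [3] ...## => .  t=0,i=10
  [2] ...#. => #  t=0,i=1
  [1] ....# => #  t=0,i=9
  [0] ..... => #  t=0,i=8
  bits 11101110101000001101000111100111 = 4003516903

4003516903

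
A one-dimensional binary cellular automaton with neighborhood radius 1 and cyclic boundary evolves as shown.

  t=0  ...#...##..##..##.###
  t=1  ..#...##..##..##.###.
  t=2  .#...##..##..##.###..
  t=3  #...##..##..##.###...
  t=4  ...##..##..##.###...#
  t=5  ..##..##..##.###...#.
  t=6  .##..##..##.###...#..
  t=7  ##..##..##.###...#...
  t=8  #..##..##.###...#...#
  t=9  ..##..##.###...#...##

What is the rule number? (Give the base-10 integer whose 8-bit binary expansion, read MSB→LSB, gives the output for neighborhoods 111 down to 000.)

170

  ###|#  b7=1 t=0,i=19
  ##.|.  b6=0 t=0,i=8
  #.#|#  b5=1 t=0,i=17
  #..|.  b4=0 t=0,i=0
  .##|#  b3=1 t=0,i=7
  .#.|.  b2=0 t=0,i=3
  ..#|#  b1=1 t=0,i=2
  ...|.  b0=0 t=0,i=1
  bits 10101010 = 170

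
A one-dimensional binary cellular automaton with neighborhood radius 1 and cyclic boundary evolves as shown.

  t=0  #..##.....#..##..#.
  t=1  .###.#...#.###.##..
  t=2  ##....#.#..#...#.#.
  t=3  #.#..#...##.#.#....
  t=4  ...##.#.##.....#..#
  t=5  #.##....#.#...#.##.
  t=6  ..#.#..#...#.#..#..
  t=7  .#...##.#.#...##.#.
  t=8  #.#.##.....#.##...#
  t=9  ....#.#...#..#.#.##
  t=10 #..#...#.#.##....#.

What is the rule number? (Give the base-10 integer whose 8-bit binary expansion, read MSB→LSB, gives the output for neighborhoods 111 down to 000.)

26

  ###|.  b7=0 t=1,i=2
  ##.|.  b6=0 t=0,i=4
  #.#|.  b5=0 t=0,i=18
  #..|#  b4=1 t=0,i=1
  .##|#  b3=1 t=0,i=3
  .#.|.  b2=0 t=0,i=0
  ..#|#  b1=1 t=0,i=2
  ...|.  b0=0 t=0,i=6
  bits 00011010 = 26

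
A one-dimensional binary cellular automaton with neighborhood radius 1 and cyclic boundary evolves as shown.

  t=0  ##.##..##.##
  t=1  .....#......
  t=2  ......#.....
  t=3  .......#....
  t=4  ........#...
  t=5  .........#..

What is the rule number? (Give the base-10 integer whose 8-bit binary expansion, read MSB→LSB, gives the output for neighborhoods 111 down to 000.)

  [7] ### => .  t=0,i=0
  [6] ##. => .  t=0,i=1
  [5] #.# => .  t=0,i=2
  [4] #.. => #  t=0,i=5
  [3] .## => .  t=0,i=3
  [2] .#. => .  t=1,i=5
  [1] ..# => .  t=0,i=6
  [0] ... => .  t=1,i=0
  bits 00010000 = 16

16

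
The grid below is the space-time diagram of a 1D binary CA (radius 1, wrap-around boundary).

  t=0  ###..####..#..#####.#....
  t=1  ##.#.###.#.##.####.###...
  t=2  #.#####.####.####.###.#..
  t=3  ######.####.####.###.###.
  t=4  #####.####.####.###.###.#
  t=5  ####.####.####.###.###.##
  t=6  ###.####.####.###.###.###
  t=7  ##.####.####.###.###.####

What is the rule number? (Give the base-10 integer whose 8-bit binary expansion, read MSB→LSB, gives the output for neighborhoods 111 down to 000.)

  ###|#  b7=1 t=0,i=1
  ##.|.  b6=0 t=0,i=2
  #.#|#  b5=1 t=0,i=19
  #..|#  b4=1 t=0,i=3
  .##|#  b3=1 t=0,i=0
  .#.|#  b2=1 t=0,i=11
  ..#|.  b1=0 t=0,i=4
  ...|.  b0=0 t=0,i=22
  bits 10111100 = 188

188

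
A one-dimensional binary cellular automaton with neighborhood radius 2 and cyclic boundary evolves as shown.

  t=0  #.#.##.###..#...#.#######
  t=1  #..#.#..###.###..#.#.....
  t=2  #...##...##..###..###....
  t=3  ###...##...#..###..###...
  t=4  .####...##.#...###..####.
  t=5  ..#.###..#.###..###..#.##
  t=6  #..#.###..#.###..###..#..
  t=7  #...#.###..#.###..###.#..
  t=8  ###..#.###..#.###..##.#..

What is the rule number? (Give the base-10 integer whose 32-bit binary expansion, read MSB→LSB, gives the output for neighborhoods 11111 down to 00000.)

  #####|.  b31=0 t=0,i=20
  ####.|.  b30=0 t=0,i=24
  ###.#|#  b29=1 t=0,i=0
  ###..|#  b28=1 t=0,i=9
  ##.##|.  b27=0 t=0,i=6
  ##.#.|.  b26=0 t=0,i=1
  ##..#|#  b25=1 t=0,i=10
  ##...|#  b24=1 t=2,i=6
  #.###|.  b23=0 t=0,i=7
  #.##.|.  b22=0 t=0,i=4
  #.#.#|.  b21=0 t=0,i=2
  #.#..|#  b20=1 t=1,i=5
  #..##|.  b19=0 t=1,i=7
  #..#.|.  b18=0 t=0,i=11
  #...#|#  b17=1 t=0,i=14
  #....|.  b16=0 t=1,i=21
  .####|#  b15=1 t=0,i=19
  .###.|#  b14=1 t=0,i=8
  .##.#|#  b13=1 t=0,i=5
  .##..|.  b12=0 t=2,i=5
  .#.##|#  b11=1 t=0,i=3
  .#.#.|#  b10=1 t=1,i=4
  .#..#|.  b9=0 t=1,i=1
  .#...|#  b8=1 t=0,i=13
  ..###|.  b7=0 t=1,i=8
  ..##.|.  b6=0 t=2,i=4
  ..#.#|.  b5=0 t=0,i=16
  ..#..|#  b4=1 t=0,i=12
  ...##|.  b3=0 t=2,i=3
  ...#.|.  b2=0 t=0,i=15
  ....#|.  b1=0 t=1,i=23
  .....|.  b0=0 t=1,i=22
  bits 00110011000100101110110100010000 = 856878352

856878352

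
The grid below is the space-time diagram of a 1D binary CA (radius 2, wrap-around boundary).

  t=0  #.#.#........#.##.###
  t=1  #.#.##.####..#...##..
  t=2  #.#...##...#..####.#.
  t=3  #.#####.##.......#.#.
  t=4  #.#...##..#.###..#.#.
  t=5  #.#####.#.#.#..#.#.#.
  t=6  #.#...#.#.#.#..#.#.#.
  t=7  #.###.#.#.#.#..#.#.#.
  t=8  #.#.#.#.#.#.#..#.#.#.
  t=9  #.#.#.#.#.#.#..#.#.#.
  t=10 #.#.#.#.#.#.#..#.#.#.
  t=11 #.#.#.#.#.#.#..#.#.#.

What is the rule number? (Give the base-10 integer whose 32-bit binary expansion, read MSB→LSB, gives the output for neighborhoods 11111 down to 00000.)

733086057

  [31] ##### => .  t=3,i=4
  [30] ####. => .  t=0,i=20
  [29] ###.# => #  t=0,i=0
  [28] ###.. => .  t=1,i=10
  [27] ##.## => #  t=0,i=17
  [26] ##.#. => .  t=0,i=1
  [25] ##..# => #  t=1,i=11
  [24] ##... => #  t=2,i=8
  [23] #.### => #  t=0,i=18
  [22] #.##. => .  t=0,i=15
  [21] #.#.# => #  t=0,i=2
  [20] #.#.. => #  t=0,i=4
  [19] #..## => .  t=2,i=13
  [18] #..#. => .  t=1,i=12
  [17] #...# => #  t=1,i=15
  [16] #.... => .  t=0,i=6
  [15] .#### => .  t=0,i=19
  [14] .###. => .  t=4,i=13
  [13] .##.# => .  t=0,i=16
  [12] .##.. => .  t=1,i=18
  [11] .#.## => .  t=0,i=14
  [10] .#.#. => .  t=0,i=3
  [9] .#..# => .  t=2,i=12
  [8] .#... => #  t=0,i=5
  [7] ..### => .  t=2,i=14
  [6] ..##. => #  t=1,i=17
  [5] ..#.# => #  t=0,i=13
  [4] ..#.. => .  t=1,i=13
  [3] ...## => #  t=1,i=16
  [2] ...#. => .  t=0,i=12
  [1] ....# => .  t=0,i=11
  [0] ..... => #  t=0,i=7
  bits 00101011101100100000000101101001 = 733086057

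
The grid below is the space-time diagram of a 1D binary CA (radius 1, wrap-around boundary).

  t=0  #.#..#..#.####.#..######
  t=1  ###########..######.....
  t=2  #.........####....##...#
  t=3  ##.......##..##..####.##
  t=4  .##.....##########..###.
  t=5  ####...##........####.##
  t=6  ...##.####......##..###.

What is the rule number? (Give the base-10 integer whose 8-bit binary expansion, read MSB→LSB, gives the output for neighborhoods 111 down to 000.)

126

  nb ###: next=.  (t=0,i=11, bit7=0)
  nb ##.: next=#  (t=0,i=0, bit6=1)
  nb #.#: next=#  (t=0,i=1, bit5=1)
  nb #..: next=#  (t=0,i=3, bit4=1)
  nb .##: next=#  (t=0,i=10, bit3=1)
  nb .#.: next=#  (t=0,i=2, bit2=1)
  nb ..#: next=#  (t=0,i=4, bit1=1)
  nb ...: next=.  (t=1,i=20, bit0=0)
  bits 01111110 = 126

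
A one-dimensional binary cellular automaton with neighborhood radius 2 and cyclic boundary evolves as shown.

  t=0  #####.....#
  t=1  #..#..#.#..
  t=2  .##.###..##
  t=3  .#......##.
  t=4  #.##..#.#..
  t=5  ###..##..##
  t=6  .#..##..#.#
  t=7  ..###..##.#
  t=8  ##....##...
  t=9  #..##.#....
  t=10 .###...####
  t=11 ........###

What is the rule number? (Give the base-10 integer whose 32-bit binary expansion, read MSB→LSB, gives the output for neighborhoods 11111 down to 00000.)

  #####|.  b31=0 t=0,i=1
  ####.|#  b30=1 t=0,i=3
  ###.#|#  b29=1 t=10,i=10
  ###..|.  b28=0 t=0,i=4
  ##.##|.  b27=0 t=2,i=0
  ##.#.|.  b26=0 t=7,i=9
  ##..#|.  b25=0 t=2,i=7
  ##...|.  b24=0 t=0,i=5
  #.###|.  b23=0 t=2,i=4
  #.##.|#  b22=1 t=2,i=1
  #.#.#|#  b21=1 t=6,i=10
  #.#..|.  b20=0 t=1,i=8
  #..##|#  b19=1 t=2,i=8
  #..#.|#  b18=1 t=1,i=2
  #...#|.  b17=0 t=8,i=9
  #....|#  b16=1 t=0,i=6
  .####|#  b15=1 t=0,i=0
  .###.|.  b14=0 t=2,i=5
  .##.#|.  b13=0 t=2,i=2
  .##..|.  b12=0 t=3,i=9
  .#.##|#  b11=1 t=4,i=1
  .#.#.|.  b10=0 t=1,i=7
  .#..#|#  b9=1 t=1,i=1
  .#...|#  b8=1 t=3,i=2
  ..###|.  b7=0 t=0,i=10
  ..##.|#  b6=1 t=2,i=9
  ..#.#|#  b5=1 t=1,i=6
  ..#..|.  b4=0 t=1,i=0
  ...##|.  b3=0 t=0,i=9
  ...#.|#  b2=1 t=9,i=10
  ....#|#  b1=1 t=0,i=8
  .....|.  b0=0 t=0,i=7
  bits 01100000011011011000101101100110 = 1617791846

1617791846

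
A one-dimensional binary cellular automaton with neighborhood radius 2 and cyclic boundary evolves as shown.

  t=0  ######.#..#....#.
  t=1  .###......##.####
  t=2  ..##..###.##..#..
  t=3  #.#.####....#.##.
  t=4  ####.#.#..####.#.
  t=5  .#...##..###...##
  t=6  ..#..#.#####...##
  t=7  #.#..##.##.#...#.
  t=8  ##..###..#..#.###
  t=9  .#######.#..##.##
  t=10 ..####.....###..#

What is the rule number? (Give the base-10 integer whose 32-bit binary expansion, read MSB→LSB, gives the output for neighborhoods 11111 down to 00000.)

  [31] ##### => #  t=0,i=2
  [30] ####. => .  t=0,i=4
  [29] ###.# => .  t=0,i=5
  [28] ###.. => #  t=1,i=3
  [27] ##.## => .  t=1,i=0
  [26] ##.#. => .  t=0,i=6
  [25] ##..# => #  t=2,i=4
  [24] ##... => .  t=1,i=4
  [23] #.### => .  t=0,i=0
  [22] #.##. => .  t=2,i=10
  [21] #.#.# => #  t=3,i=0
  [20] #.#.. => .  t=0,i=7
  [19] #..## => #  t=2,i=5
  [18] #..#. => .  t=0,i=9
  [17] #...# => .  t=5,i=3
  [16] #.... => .  t=0,i=12
  [15] .#### => #  t=0,i=1
  [14] .###. => #  t=1,i=2
  [13] .##.# => #  t=1,i=11
  [12] .##.. => .  t=2,i=3
  [11] .#.## => #  t=0,i=16
  [10] .#.#. => #  t=3,i=1
  [9] .#..# => .  t=0,i=8
  [8] .#... => #  t=0,i=11
  [7] ..### => #  t=2,i=6
  [6] ..##. => #  t=1,i=10
  [5] ..#.# => #  t=0,i=15
  [4] ..#.. => #  t=0,i=10
  [3] ...## => .  t=1,i=9
  [2] ...#. => #  t=0,i=14
  [1] ....# => #  t=0,i=13
  [0] ..... => #  t=1,i=6
  bits 10010010001010001110110111110111 = 2452155895

2452155895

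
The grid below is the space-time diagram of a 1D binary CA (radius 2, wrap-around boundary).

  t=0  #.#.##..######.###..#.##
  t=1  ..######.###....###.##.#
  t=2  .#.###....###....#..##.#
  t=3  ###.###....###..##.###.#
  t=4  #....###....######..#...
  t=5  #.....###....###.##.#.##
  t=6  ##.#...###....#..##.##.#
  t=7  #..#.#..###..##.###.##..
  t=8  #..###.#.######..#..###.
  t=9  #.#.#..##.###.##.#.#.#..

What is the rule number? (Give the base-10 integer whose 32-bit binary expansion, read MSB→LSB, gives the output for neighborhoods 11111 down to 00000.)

2474310773

  nb #####: next=#  (t=0,i=10, bit31=1)
  nb ####.: next=.  (t=0,i=12, bit30=0)
  nb ###.#: next=.  (t=0,i=0, bit29=0)
  nb ###..: next=#  (t=0,i=17, bit28=1)
  nb ##.##: next=.  (t=0,i=14, bit27=0)
  nb ##.#.: next=.  (t=0,i=1, bit26=0)
  nb ##..#: next=#  (t=0,i=6, bit25=1)
  nb ##...: next=#  (t=1,i=12, bit24=1)
  nb #.###: next=.  (t=0,i=15, bit23=0)
  nb #.##.: next=#  (t=0,i=4, bit22=1)
  nb #.#.#: next=#  (t=0,i=2, bit21=1)
  nb #.#..: next=#  (t=1,i=23, bit20=1)
  nb #..##: next=#  (t=0,i=7, bit19=1)
  nb #..#.: next=.  (t=0,i=19, bit18=0)
  nb #...#: next=#  (t=4,i=22, bit17=1)
  nb #....: next=.  (t=1,i=13, bit16=0)
  nb .####: next=#  (t=0,i=9, bit15=1)
  nb .###.: next=#  (t=0,i=16, bit14=1)
  nb .##.#: next=#  (t=1,i=21, bit13=1)
  nb .##..: next=#  (t=0,i=5, bit12=1)
  nb .#.##: next=#  (t=0,i=3, bit11=1)
  nb .#.#.: next=#  (t=2,i=0, bit10=1)
  nb .#..#: next=.  (t=1,i=0, bit9=0)
  nb .#...: next=.  (t=4,i=1, bit8=0)
  nb ..###: next=.  (t=0,i=8, bit7=0)
  nb ..##.: next=#  (t=2,i=20, bit6=1)
  nb ..#.#: next=#  (t=0,i=20, bit5=1)
  nb ..#..: next=#  (t=2,i=17, bit4=1)
  nb ...##: next=.  (t=1,i=15, bit3=0)
  nb ...#.: next=#  (t=2,i=16, bit2=1)
  nb ....#: next=.  (t=1,i=14, bit1=0)
  nb .....: next=#  (t=5,i=3, bit0=1)
  bits 10010011011110101111110001110101 = 2474310773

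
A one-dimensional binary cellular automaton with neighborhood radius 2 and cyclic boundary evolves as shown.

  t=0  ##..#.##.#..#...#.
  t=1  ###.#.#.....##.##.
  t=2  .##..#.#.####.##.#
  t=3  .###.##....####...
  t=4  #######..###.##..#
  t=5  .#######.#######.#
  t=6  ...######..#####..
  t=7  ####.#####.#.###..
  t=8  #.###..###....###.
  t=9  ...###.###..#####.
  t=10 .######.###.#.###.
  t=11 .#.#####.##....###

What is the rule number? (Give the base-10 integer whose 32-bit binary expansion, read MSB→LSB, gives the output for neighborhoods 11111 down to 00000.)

  [31] ##### => #  t=4,i=1
  [30] ####. => #  t=2,i=11
  [29] ###.# => #  t=1,i=2
  [28] ###.. => #  t=3,i=14
  [27] ##.## => #  t=1,i=14
  [26] ##.#. => .  t=0,i=8
  [25] ##..# => #  t=0,i=2
  [24] ##... => .  t=3,i=7
  [23] #.### => .  t=1,i=0
  [22] #.##. => #  t=0,i=0
  [21] #.#.# => .  t=1,i=4
  [20] #.#.. => .  t=0,i=9
  [19] #..## => .  t=4,i=8
  [18] #..#. => .  t=0,i=3
  [17] #...# => .  t=0,i=14
  [16] #.... => .  t=1,i=8
  [15] .#### => .  t=2,i=10
  [14] .###. => #  t=1,i=1
  [13] .##.# => .  t=0,i=7
  [12] .##.. => #  t=0,i=1
  [11] .#.## => .  t=0,i=5
  [10] .#.#. => #  t=1,i=5
  [9] .#..# => .  t=0,i=10
  [8] .#... => #  t=0,i=13
  [7] ..### => #  t=3,i=1
  [6] ..##. => #  t=1,i=12
  [5] ..#.# => #  t=0,i=4
  [4] ..#.. => #  t=0,i=12
  [3] ...## => #  t=1,i=11
  [2] ...#. => #  t=0,i=15
  [1] ....# => #  t=1,i=10
  [0] ..... => #  t=1,i=9
  bits 11111010010000000101010111111111 = 4198520319

4198520319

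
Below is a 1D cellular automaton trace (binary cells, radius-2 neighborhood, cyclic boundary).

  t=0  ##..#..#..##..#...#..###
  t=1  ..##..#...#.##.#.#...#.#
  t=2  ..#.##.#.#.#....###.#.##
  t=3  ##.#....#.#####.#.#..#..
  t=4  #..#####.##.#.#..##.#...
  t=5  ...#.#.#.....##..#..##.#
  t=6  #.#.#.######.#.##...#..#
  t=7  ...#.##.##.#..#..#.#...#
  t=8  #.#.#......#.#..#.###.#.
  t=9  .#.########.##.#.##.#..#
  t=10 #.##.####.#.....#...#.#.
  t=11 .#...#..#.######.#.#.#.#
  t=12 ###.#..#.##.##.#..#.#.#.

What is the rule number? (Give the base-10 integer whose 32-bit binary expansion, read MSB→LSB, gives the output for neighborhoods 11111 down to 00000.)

2744454599

  [31] ##### => #  t=0,i=23
  [30] ####. => .  t=0,i=0
  [29] ###.# => #  t=2,i=18
  [28] ###.. => .  t=0,i=1
  [27] ##.## => .  t=4,i=8
  [26] ##.#. => .  t=1,i=14
  [25] ##..# => #  t=0,i=2
  [24] ##... => #  t=6,i=17
  [23] #.### => #  t=3,i=10
  [22] #.##. => .  t=1,i=12
  [21] #.#.# => .  t=1,i=15
  [20] #.#.. => #  t=1,i=17
  [19] #..## => .  t=0,i=9
  [18] #..#. => #  t=0,i=3
  [17] #...# => .  t=0,i=16
  [16] #.... => #  t=2,i=13
  [15] .#### => .  t=0,i=22
  [14] .###. => .  t=2,i=17
  [13] .##.# => .  t=1,i=13
  [12] .##.. => .  t=0,i=11
  [11] .#.## => #  t=1,i=11
  [10] .#.#. => #  t=1,i=16
  [9] .#..# => .  t=0,i=5
  [8] .#... => #  t=0,i=15
  [7] ..### => #  t=0,i=21
  [6] ..##. => #  t=0,i=10
  [5] ..#.# => .  t=1,i=10
  [4] ..#.. => .  t=0,i=4
  [3] ...## => .  t=2,i=15
  [2] ...#. => #  t=0,i=17
  [1] ....# => #  t=2,i=14
  [0] ..... => #  t=5,i=10
  bits 10100011100101010000110111000111 = 2744454599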